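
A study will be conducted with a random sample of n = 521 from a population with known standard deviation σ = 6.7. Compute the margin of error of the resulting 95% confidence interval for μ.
Margin of error = 0.58

Margin of error = z* · σ/√n
= 1.960 · 6.7/√521
= 1.960 · 6.7/22.8254
= 0.58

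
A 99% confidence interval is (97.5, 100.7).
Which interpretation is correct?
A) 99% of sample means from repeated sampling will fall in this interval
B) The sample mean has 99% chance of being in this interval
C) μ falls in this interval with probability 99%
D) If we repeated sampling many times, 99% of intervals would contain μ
D

A) Wrong — coverage applies to intervals containing μ, not to future x̄ values.
B) Wrong — x̄ is observed and sits in the interval by construction.
C) Wrong — μ is fixed; the randomness lives in the interval, not in μ.
D) Correct — this is the frequentist long-run coverage interpretation.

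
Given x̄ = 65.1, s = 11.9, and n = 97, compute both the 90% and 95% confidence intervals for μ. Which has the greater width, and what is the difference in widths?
95% CI is wider by 0.79

df = 96
90% CI: t* = 1.661, (63.09, 67.11), width = 2 · t* · s/√n = 4.01
95% CI: t* = 1.985, (62.70, 67.50), width = 2 · t* · s/√n = 4.80

The 95% CI is wider by 4.80 - 4.01 = 0.79.
Higher confidence requires a wider interval.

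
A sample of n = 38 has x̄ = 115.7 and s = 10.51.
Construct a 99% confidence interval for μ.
(111.07, 120.33)

t-interval (σ unknown):
df = n - 1 = 37
t* = 2.715 for 99% confidence

Margin of error = t* · s/√n = 2.715 · 10.51/√38 = 4.63

CI: (111.07, 120.33)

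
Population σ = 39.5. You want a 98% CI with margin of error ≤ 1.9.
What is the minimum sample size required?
n ≥ 2339

For margin E ≤ 1.9:
n ≥ (z* · σ / E)²
n ≥ (2.326 · 39.5 / 1.9)²
n ≥ 2338.33

Minimum n = 2339 (rounding up)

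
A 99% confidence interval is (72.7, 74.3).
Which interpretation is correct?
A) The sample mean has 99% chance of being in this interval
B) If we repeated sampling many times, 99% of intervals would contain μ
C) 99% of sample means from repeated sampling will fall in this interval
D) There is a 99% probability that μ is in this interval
B

A) Wrong — x̄ is observed and sits in the interval by construction.
B) Correct — this is the frequentist long-run coverage interpretation.
C) Wrong — coverage applies to intervals containing μ, not to future x̄ values.
D) Wrong — μ is fixed; the randomness lives in the interval, not in μ.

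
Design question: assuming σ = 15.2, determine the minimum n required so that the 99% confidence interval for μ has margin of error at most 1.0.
n ≥ 1534

For margin E ≤ 1.0:
n ≥ (z* · σ / E)²
n ≥ (2.576 · 15.2 / 1.0)²
n ≥ 1533.13

Minimum n = 1534 (rounding up)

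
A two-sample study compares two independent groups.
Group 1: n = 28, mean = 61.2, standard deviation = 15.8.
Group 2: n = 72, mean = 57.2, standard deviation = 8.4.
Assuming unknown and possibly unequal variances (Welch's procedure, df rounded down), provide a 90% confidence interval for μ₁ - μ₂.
(-1.32, 9.32)

Difference: x̄₁ - x̄₂ = 4.00
SE = √(s₁²/n₁ + s₂²/n₂) = √(15.8²/28 + 8.4²/72) = 3.1457
df = 33.11 → 33 (Welch–Satterthwaite, rounded down)
t* = 1.692

CI: 4.00 ± 1.692 · 3.1457 = 4.00 ± 5.32 = (-1.32, 9.32)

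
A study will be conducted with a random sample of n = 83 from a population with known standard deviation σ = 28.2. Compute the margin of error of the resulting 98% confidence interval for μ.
Margin of error = 7.20

Margin of error = z* · σ/√n
= 2.326 · 28.2/√83
= 2.326 · 28.2/9.1104
= 7.20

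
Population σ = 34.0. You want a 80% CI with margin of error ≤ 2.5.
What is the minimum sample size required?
n ≥ 304

For margin E ≤ 2.5:
n ≥ (z* · σ / E)²
n ≥ (1.282 · 34.0 / 2.5)²
n ≥ 303.99

Minimum n = 304 (rounding up)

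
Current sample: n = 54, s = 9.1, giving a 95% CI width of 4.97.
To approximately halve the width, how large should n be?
n ≈ 216

CI width ∝ 1/√n
To reduce width by factor 2, need √n to grow by 2 → need 2² = 4 times as many samples.

Current: n = 54, width = 4.97
New: n = 216, width ≈ 2.44

Width reduced by factor of 4.97/2.44 = 2.04.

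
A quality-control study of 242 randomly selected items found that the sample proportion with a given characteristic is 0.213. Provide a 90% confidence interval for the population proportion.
(0.170, 0.256)

Proportion CI:
SE = √(p̂(1-p̂)/n) = √(0.213 · 0.787 / 242) = 0.02632

z* = 1.645
Margin = z* · SE = 1.645 · 0.02632 = 0.0433

CI: 0.213 ± 0.0433 = (0.170, 0.256)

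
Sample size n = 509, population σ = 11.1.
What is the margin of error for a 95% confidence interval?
Margin of error = 0.96

Margin of error = z* · σ/√n
= 1.960 · 11.1/√509
= 1.960 · 11.1/22.5610
= 0.96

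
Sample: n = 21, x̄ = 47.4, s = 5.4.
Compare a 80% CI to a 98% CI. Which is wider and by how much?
98% CI is wider by 2.84

df = 20
80% CI: t* = 1.325, (45.84, 48.96), width = 2 · t* · s/√n = 3.12
98% CI: t* = 2.528, (44.42, 50.38), width = 2 · t* · s/√n = 5.96

The 98% CI is wider by 5.96 - 3.12 = 2.84.
Higher confidence requires a wider interval.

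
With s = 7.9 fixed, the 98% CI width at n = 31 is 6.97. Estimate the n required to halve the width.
n ≈ 124

CI width ∝ 1/√n
To reduce width by factor 2, need √n to grow by 2 → need 2² = 4 times as many samples.

Current: n = 31, width = 6.97
New: n = 124, width ≈ 3.34

Width reduced by factor of 6.97/3.34 = 2.09.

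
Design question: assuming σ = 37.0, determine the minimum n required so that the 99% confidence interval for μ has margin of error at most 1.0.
n ≥ 9085

For margin E ≤ 1.0:
n ≥ (z* · σ / E)²
n ≥ (2.576 · 37.0 / 1.0)²
n ≥ 9084.38

Minimum n = 9085 (rounding up)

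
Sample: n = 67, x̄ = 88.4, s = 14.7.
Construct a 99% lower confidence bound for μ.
μ ≥ 84.12

Lower bound (one-sided):
t* = 2.384 (one-sided for 99%)
Lower bound = x̄ - t* · s/√n = 88.4 - 2.384 · 14.7/√67 = 84.12

We are 99% confident that μ ≥ 84.12.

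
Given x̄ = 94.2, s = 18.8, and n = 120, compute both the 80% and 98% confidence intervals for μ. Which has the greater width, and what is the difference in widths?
98% CI is wider by 3.67

df = 119
80% CI: t* = 1.289, (91.99, 96.41), width = 2 · t* · s/√n = 4.42
98% CI: t* = 2.358, (90.15, 98.25), width = 2 · t* · s/√n = 8.09

The 98% CI is wider by 8.09 - 4.42 = 3.67.
Higher confidence requires a wider interval.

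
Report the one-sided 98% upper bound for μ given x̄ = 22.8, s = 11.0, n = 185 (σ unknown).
μ ≤ 24.47

Upper bound (one-sided):
t* = 2.068 (one-sided for 98%)
Upper bound = x̄ + t* · s/√n = 22.8 + 2.068 · 11.0/√185 = 24.47

We are 98% confident that μ ≤ 24.47.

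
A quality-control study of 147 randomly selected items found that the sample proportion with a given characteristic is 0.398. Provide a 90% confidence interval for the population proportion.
(0.332, 0.464)

Proportion CI:
SE = √(p̂(1-p̂)/n) = √(0.398 · 0.602 / 147) = 0.04037

z* = 1.645
Margin = z* · SE = 1.645 · 0.04037 = 0.0664

CI: 0.398 ± 0.0664 = (0.332, 0.464)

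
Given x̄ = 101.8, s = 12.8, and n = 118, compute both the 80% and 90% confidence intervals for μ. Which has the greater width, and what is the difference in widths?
90% CI is wider by 0.87

df = 117
80% CI: t* = 1.289, (100.28, 103.32), width = 2 · t* · s/√n = 3.04
90% CI: t* = 1.658, (99.85, 103.75), width = 2 · t* · s/√n = 3.91

The 90% CI is wider by 3.91 - 3.04 = 0.87.
Higher confidence requires a wider interval.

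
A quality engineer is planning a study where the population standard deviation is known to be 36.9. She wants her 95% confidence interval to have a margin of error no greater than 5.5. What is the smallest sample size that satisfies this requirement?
n ≥ 173

For margin E ≤ 5.5:
n ≥ (z* · σ / E)²
n ≥ (1.960 · 36.9 / 5.5)²
n ≥ 172.92

Minimum n = 173 (rounding up)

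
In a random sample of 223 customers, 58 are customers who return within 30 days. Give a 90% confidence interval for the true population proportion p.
(0.212, 0.308)

Proportion CI:
p̂ = 58/223 = 0.26009
SE = √(p̂(1-p̂)/n) = √(0.26009 · 0.73991 / 223) = 0.02938

z* = 1.645
Margin = z* · SE = 1.645 · 0.02938 = 0.0483

CI: 0.26009 ± 0.0483 = (0.212, 0.308)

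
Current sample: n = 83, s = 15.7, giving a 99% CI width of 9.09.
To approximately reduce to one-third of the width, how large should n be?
n ≈ 747

CI width ∝ 1/√n
To reduce width by factor 3, need √n to grow by 3 → need 3² = 9 times as many samples.

Current: n = 83, width = 9.09
New: n = 747, width ≈ 2.97

Width reduced by factor of 9.09/2.97 = 3.06.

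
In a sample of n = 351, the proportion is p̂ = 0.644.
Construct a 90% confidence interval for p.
(0.602, 0.686)

Proportion CI:
SE = √(p̂(1-p̂)/n) = √(0.644 · 0.356 / 351) = 0.02556

z* = 1.645
Margin = z* · SE = 1.645 · 0.02556 = 0.0420

CI: 0.644 ± 0.0420 = (0.602, 0.686)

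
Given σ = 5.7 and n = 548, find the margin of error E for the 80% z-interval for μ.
Margin of error = 0.31

Margin of error = z* · σ/√n
= 1.282 · 5.7/√548
= 1.282 · 5.7/23.4094
= 0.31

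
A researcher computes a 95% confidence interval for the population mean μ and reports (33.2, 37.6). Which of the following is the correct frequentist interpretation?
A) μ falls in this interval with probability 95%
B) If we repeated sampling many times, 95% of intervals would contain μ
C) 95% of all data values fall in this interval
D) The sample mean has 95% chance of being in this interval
B

A) Wrong — μ is fixed; the randomness lives in the interval, not in μ.
B) Correct — this is the frequentist long-run coverage interpretation.
C) Wrong — a CI is about the parameter μ, not individual data values.
D) Wrong — x̄ is observed and sits in the interval by construction.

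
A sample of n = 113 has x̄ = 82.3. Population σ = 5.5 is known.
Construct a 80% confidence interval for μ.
(81.64, 82.96)

z-interval (σ known):
z* = 1.282 for 80% confidence

Margin of error = z* · σ/√n = 1.282 · 5.5/√113 = 0.66

CI: (82.3 - 0.66, 82.3 + 0.66) = (81.64, 82.96)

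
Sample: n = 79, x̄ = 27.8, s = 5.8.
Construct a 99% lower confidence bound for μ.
μ ≥ 26.25

Lower bound (one-sided):
t* = 2.375 (one-sided for 99%)
Lower bound = x̄ - t* · s/√n = 27.8 - 2.375 · 5.8/√79 = 26.25

We are 99% confident that μ ≥ 26.25.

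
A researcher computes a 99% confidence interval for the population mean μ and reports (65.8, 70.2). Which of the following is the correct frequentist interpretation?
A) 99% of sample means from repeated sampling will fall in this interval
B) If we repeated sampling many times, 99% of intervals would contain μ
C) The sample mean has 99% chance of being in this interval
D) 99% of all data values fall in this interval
B

A) Wrong — coverage applies to intervals containing μ, not to future x̄ values.
B) Correct — this is the frequentist long-run coverage interpretation.
C) Wrong — x̄ is observed and sits in the interval by construction.
D) Wrong — a CI is about the parameter μ, not individual data values.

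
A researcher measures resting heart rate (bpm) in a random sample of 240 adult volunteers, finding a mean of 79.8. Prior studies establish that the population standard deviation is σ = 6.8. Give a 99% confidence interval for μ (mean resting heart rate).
(78.67, 80.93)

z-interval (σ known):
z* = 2.576 for 99% confidence

Margin of error = z* · σ/√n = 2.576 · 6.8/√240 = 1.13

CI: (79.8 - 1.13, 79.8 + 1.13) = (78.67, 80.93)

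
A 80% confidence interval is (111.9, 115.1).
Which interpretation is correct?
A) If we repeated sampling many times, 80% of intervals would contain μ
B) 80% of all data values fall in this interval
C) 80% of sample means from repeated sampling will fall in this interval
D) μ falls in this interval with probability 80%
A

A) Correct — this is the frequentist long-run coverage interpretation.
B) Wrong — a CI is about the parameter μ, not individual data values.
C) Wrong — coverage applies to intervals containing μ, not to future x̄ values.
D) Wrong — μ is fixed; the randomness lives in the interval, not in μ.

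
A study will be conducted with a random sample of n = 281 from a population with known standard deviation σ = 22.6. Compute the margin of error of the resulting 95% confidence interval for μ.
Margin of error = 2.64

Margin of error = z* · σ/√n
= 1.960 · 22.6/√281
= 1.960 · 22.6/16.7631
= 2.64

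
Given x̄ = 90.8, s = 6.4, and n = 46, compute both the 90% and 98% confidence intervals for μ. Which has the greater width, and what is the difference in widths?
98% CI is wider by 1.38

df = 45
90% CI: t* = 1.679, (89.22, 92.38), width = 2 · t* · s/√n = 3.17
98% CI: t* = 2.412, (88.52, 93.08), width = 2 · t* · s/√n = 4.55

The 98% CI is wider by 4.55 - 3.17 = 1.38.
Higher confidence requires a wider interval.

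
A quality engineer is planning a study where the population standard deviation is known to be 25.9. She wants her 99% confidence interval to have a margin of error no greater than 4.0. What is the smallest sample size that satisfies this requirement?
n ≥ 279

For margin E ≤ 4.0:
n ≥ (z* · σ / E)²
n ≥ (2.576 · 25.9 / 4.0)²
n ≥ 278.21

Minimum n = 279 (rounding up)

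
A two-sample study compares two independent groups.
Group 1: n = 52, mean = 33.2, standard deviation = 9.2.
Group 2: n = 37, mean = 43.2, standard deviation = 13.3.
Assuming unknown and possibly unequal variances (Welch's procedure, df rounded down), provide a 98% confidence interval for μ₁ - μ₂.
(-16.05, -3.95)

Difference: x̄₁ - x̄₂ = -10.00
SE = √(s₁²/n₁ + s₂²/n₂) = √(9.2²/52 + 13.3²/37) = 2.5315
df = 59.79 → 59 (Welch–Satterthwaite, rounded down)
t* = 2.391

CI: -10.00 ± 2.391 · 2.5315 = -10.00 ± 6.05 = (-16.05, -3.95)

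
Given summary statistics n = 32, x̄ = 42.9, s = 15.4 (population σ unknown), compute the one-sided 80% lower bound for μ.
μ ≥ 40.58

Lower bound (one-sided):
t* = 0.853 (one-sided for 80%)
Lower bound = x̄ - t* · s/√n = 42.9 - 0.853 · 15.4/√32 = 40.58

We are 80% confident that μ ≥ 40.58.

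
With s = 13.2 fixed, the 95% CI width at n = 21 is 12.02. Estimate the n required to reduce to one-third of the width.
n ≈ 189

CI width ∝ 1/√n
To reduce width by factor 3, need √n to grow by 3 → need 3² = 9 times as many samples.

Current: n = 21, width = 12.02
New: n = 189, width ≈ 3.79

Width reduced by factor of 12.02/3.79 = 3.17.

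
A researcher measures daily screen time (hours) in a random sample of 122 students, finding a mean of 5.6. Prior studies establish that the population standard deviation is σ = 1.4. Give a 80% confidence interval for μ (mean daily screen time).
(5.44, 5.76)

z-interval (σ known):
z* = 1.282 for 80% confidence

Margin of error = z* · σ/√n = 1.282 · 1.4/√122 = 0.16

CI: (5.6 - 0.16, 5.6 + 0.16) = (5.44, 5.76)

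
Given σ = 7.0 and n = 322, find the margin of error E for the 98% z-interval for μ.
Margin of error = 0.91

Margin of error = z* · σ/√n
= 2.326 · 7.0/√322
= 2.326 · 7.0/17.9444
= 0.91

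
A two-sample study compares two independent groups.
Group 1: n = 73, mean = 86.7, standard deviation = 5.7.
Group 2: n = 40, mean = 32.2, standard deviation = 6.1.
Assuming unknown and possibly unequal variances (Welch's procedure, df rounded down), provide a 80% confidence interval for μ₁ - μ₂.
(52.98, 56.02)

Difference: x̄₁ - x̄₂ = 54.50
SE = √(s₁²/n₁ + s₂²/n₂) = √(5.7²/73 + 6.1²/40) = 1.1727
df = 75.84 → 75 (Welch–Satterthwaite, rounded down)
t* = 1.293

CI: 54.50 ± 1.293 · 1.1727 = 54.50 ± 1.52 = (52.98, 56.02)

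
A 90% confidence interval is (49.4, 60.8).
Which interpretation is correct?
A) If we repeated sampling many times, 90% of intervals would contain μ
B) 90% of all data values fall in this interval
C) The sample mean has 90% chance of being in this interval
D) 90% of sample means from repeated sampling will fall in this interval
A

A) Correct — this is the frequentist long-run coverage interpretation.
B) Wrong — a CI is about the parameter μ, not individual data values.
C) Wrong — x̄ is observed and sits in the interval by construction.
D) Wrong — coverage applies to intervals containing μ, not to future x̄ values.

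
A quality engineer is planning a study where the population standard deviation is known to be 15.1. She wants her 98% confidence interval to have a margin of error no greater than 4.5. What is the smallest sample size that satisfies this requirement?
n ≥ 61

For margin E ≤ 4.5:
n ≥ (z* · σ / E)²
n ≥ (2.326 · 15.1 / 4.5)²
n ≥ 60.92

Minimum n = 61 (rounding up)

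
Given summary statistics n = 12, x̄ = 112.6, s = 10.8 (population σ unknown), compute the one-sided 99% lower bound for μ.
μ ≥ 104.13

Lower bound (one-sided):
t* = 2.718 (one-sided for 99%)
Lower bound = x̄ - t* · s/√n = 112.6 - 2.718 · 10.8/√12 = 104.13

We are 99% confident that μ ≥ 104.13.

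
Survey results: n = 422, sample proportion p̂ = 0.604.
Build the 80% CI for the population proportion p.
(0.573, 0.635)

Proportion CI:
SE = √(p̂(1-p̂)/n) = √(0.604 · 0.396 / 422) = 0.02381

z* = 1.282
Margin = z* · SE = 1.282 · 0.02381 = 0.0305

CI: 0.604 ± 0.0305 = (0.573, 0.635)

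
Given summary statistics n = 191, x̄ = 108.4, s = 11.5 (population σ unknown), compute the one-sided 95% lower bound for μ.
μ ≥ 107.02

Lower bound (one-sided):
t* = 1.653 (one-sided for 95%)
Lower bound = x̄ - t* · s/√n = 108.4 - 1.653 · 11.5/√191 = 107.02

We are 95% confident that μ ≥ 107.02.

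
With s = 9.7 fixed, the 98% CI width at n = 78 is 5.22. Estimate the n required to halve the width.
n ≈ 312

CI width ∝ 1/√n
To reduce width by factor 2, need √n to grow by 2 → need 2² = 4 times as many samples.

Current: n = 78, width = 5.22
New: n = 312, width ≈ 2.57

Width reduced by factor of 5.22/2.57 = 2.03.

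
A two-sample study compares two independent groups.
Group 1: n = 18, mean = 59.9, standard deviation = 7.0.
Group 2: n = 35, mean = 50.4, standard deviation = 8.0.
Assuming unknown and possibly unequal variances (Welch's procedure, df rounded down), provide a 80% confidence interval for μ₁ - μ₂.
(6.72, 12.28)

Difference: x̄₁ - x̄₂ = 9.50
SE = √(s₁²/n₁ + s₂²/n₂) = √(7.0²/18 + 8.0²/35) = 2.1333
df = 38.76 → 38 (Welch–Satterthwaite, rounded down)
t* = 1.304

CI: 9.50 ± 1.304 · 2.1333 = 9.50 ± 2.78 = (6.72, 12.28)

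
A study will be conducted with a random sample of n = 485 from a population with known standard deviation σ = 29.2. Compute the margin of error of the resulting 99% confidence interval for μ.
Margin of error = 3.42

Margin of error = z* · σ/√n
= 2.576 · 29.2/√485
= 2.576 · 29.2/22.0227
= 3.42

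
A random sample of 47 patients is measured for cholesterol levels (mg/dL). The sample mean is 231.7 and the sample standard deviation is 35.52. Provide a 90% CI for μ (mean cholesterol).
(223.00, 240.40)

t-interval (σ unknown):
df = n - 1 = 46
t* = 1.679 for 90% confidence

Margin of error = t* · s/√n = 1.679 · 35.52/√47 = 8.70

CI: (223.00, 240.40)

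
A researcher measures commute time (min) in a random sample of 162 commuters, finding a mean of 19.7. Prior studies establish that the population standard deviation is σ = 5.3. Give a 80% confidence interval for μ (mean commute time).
(19.17, 20.23)

z-interval (σ known):
z* = 1.282 for 80% confidence

Margin of error = z* · σ/√n = 1.282 · 5.3/√162 = 0.53

CI: (19.7 - 0.53, 19.7 + 0.53) = (19.17, 20.23)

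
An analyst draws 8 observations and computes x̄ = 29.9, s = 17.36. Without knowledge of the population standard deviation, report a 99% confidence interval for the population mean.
(8.42, 51.38)

t-interval (σ unknown):
df = n - 1 = 7
t* = 3.499 for 99% confidence

Margin of error = t* · s/√n = 3.499 · 17.36/√8 = 21.48

CI: (8.42, 51.38)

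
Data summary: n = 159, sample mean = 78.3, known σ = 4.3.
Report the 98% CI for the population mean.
(77.51, 79.09)

z-interval (σ known):
z* = 2.326 for 98% confidence

Margin of error = z* · σ/√n = 2.326 · 4.3/√159 = 0.79

CI: (78.3 - 0.79, 78.3 + 0.79) = (77.51, 79.09)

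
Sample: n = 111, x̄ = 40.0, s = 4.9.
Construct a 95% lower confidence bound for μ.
μ ≥ 39.23

Lower bound (one-sided):
t* = 1.659 (one-sided for 95%)
Lower bound = x̄ - t* · s/√n = 40.0 - 1.659 · 4.9/√111 = 39.23

We are 95% confident that μ ≥ 39.23.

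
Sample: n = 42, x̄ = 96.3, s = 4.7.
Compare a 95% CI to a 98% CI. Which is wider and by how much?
98% CI is wider by 0.58

df = 41
95% CI: t* = 2.020, (94.84, 97.76), width = 2 · t* · s/√n = 2.93
98% CI: t* = 2.421, (94.54, 98.06), width = 2 · t* · s/√n = 3.51

The 98% CI is wider by 3.51 - 2.93 = 0.58.
Higher confidence requires a wider interval.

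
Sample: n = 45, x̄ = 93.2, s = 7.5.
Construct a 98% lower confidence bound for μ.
μ ≥ 90.83

Lower bound (one-sided):
t* = 2.116 (one-sided for 98%)
Lower bound = x̄ - t* · s/√n = 93.2 - 2.116 · 7.5/√45 = 90.83

We are 98% confident that μ ≥ 90.83.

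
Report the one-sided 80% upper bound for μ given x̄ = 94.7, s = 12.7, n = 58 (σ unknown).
μ ≤ 96.11

Upper bound (one-sided):
t* = 0.848 (one-sided for 80%)
Upper bound = x̄ + t* · s/√n = 94.7 + 0.848 · 12.7/√58 = 96.11

We are 80% confident that μ ≤ 96.11.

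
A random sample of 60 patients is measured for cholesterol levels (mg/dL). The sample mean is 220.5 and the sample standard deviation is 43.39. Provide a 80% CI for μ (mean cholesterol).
(213.24, 227.76)

t-interval (σ unknown):
df = n - 1 = 59
t* = 1.296 for 80% confidence

Margin of error = t* · s/√n = 1.296 · 43.39/√60 = 7.26

CI: (213.24, 227.76)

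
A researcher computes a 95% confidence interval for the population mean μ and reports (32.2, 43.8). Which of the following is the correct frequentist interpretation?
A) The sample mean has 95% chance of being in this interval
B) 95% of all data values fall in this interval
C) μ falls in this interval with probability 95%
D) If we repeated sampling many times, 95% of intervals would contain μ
D

A) Wrong — x̄ is observed and sits in the interval by construction.
B) Wrong — a CI is about the parameter μ, not individual data values.
C) Wrong — μ is fixed; the randomness lives in the interval, not in μ.
D) Correct — this is the frequentist long-run coverage interpretation.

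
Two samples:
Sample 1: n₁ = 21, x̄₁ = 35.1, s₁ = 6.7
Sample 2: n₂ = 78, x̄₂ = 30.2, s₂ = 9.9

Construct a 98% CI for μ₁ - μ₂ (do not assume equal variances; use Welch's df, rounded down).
(0.46, 9.34)

Difference: x̄₁ - x̄₂ = 4.90
SE = √(s₁²/n₁ + s₂²/n₂) = √(6.7²/21 + 9.9²/78) = 1.8423
df = 46.27 → 46 (Welch–Satterthwaite, rounded down)
t* = 2.410

CI: 4.90 ± 2.410 · 1.8423 = 4.90 ± 4.44 = (0.46, 9.34)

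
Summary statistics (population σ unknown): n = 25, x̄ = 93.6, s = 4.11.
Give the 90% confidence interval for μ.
(92.19, 95.01)

t-interval (σ unknown):
df = n - 1 = 24
t* = 1.711 for 90% confidence

Margin of error = t* · s/√n = 1.711 · 4.11/√25 = 1.41

CI: (92.19, 95.01)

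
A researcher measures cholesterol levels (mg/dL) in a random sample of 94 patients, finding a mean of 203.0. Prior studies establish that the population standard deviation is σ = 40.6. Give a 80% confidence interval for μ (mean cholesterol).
(197.63, 208.37)

z-interval (σ known):
z* = 1.282 for 80% confidence

Margin of error = z* · σ/√n = 1.282 · 40.6/√94 = 5.37

CI: (203.0 - 5.37, 203.0 + 5.37) = (197.63, 208.37)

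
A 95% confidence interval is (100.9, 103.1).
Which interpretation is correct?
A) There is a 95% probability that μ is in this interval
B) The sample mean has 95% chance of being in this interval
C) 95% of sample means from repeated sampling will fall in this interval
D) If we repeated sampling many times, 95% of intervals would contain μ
D

A) Wrong — μ is fixed; the randomness lives in the interval, not in μ.
B) Wrong — x̄ is observed and sits in the interval by construction.
C) Wrong — coverage applies to intervals containing μ, not to future x̄ values.
D) Correct — this is the frequentist long-run coverage interpretation.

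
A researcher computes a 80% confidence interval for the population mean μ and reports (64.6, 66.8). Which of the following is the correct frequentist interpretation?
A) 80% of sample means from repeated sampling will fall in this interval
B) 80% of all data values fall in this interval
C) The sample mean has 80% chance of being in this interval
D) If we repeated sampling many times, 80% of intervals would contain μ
D

A) Wrong — coverage applies to intervals containing μ, not to future x̄ values.
B) Wrong — a CI is about the parameter μ, not individual data values.
C) Wrong — x̄ is observed and sits in the interval by construction.
D) Correct — this is the frequentist long-run coverage interpretation.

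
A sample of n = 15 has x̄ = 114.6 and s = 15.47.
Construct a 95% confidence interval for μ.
(106.03, 123.17)

t-interval (σ unknown):
df = n - 1 = 14
t* = 2.145 for 95% confidence

Margin of error = t* · s/√n = 2.145 · 15.47/√15 = 8.57

CI: (106.03, 123.17)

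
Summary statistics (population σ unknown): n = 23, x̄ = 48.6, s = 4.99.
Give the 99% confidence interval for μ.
(45.67, 51.53)

t-interval (σ unknown):
df = n - 1 = 22
t* = 2.819 for 99% confidence

Margin of error = t* · s/√n = 2.819 · 4.99/√23 = 2.93

CI: (45.67, 51.53)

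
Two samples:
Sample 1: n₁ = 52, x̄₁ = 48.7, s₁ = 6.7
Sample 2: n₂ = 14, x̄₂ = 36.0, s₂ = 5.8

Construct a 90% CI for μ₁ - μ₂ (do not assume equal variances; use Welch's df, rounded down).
(9.60, 15.80)

Difference: x̄₁ - x̄₂ = 12.70
SE = √(s₁²/n₁ + s₂²/n₂) = √(6.7²/52 + 5.8²/14) = 1.8072
df = 23.25 → 23 (Welch–Satterthwaite, rounded down)
t* = 1.714

CI: 12.70 ± 1.714 · 1.8072 = 12.70 ± 3.10 = (9.60, 15.80)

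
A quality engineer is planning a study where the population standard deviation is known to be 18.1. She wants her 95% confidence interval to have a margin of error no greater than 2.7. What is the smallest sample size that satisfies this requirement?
n ≥ 173

For margin E ≤ 2.7:
n ≥ (z* · σ / E)²
n ≥ (1.960 · 18.1 / 2.7)²
n ≥ 172.64

Minimum n = 173 (rounding up)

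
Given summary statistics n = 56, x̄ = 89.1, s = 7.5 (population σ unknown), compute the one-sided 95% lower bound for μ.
μ ≥ 87.42

Lower bound (one-sided):
t* = 1.673 (one-sided for 95%)
Lower bound = x̄ - t* · s/√n = 89.1 - 1.673 · 7.5/√56 = 87.42

We are 95% confident that μ ≥ 87.42.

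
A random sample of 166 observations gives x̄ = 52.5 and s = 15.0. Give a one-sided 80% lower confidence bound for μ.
μ ≥ 51.52

Lower bound (one-sided):
t* = 0.844 (one-sided for 80%)
Lower bound = x̄ - t* · s/√n = 52.5 - 0.844 · 15.0/√166 = 51.52

We are 80% confident that μ ≥ 51.52.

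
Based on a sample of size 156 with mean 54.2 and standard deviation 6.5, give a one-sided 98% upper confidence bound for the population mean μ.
μ ≤ 55.28

Upper bound (one-sided):
t* = 2.071 (one-sided for 98%)
Upper bound = x̄ + t* · s/√n = 54.2 + 2.071 · 6.5/√156 = 55.28

We are 98% confident that μ ≤ 55.28.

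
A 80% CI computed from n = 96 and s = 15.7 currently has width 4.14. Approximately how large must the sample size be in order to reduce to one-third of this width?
n ≈ 864

CI width ∝ 1/√n
To reduce width by factor 3, need √n to grow by 3 → need 3² = 9 times as many samples.

Current: n = 96, width = 4.14
New: n = 864, width ≈ 1.37

Width reduced by factor of 4.14/1.37 = 3.02.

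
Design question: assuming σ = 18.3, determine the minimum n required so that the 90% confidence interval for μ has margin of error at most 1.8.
n ≥ 280

For margin E ≤ 1.8:
n ≥ (z* · σ / E)²
n ≥ (1.645 · 18.3 / 1.8)²
n ≥ 279.70

Minimum n = 280 (rounding up)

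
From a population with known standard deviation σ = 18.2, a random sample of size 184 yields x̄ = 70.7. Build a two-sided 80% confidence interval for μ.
(68.98, 72.42)

z-interval (σ known):
z* = 1.282 for 80% confidence

Margin of error = z* · σ/√n = 1.282 · 18.2/√184 = 1.72

CI: (70.7 - 1.72, 70.7 + 1.72) = (68.98, 72.42)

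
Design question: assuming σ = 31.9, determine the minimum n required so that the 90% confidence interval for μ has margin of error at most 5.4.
n ≥ 95

For margin E ≤ 5.4:
n ≥ (z* · σ / E)²
n ≥ (1.645 · 31.9 / 5.4)²
n ≥ 94.43

Minimum n = 95 (rounding up)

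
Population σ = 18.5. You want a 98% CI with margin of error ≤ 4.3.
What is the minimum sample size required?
n ≥ 101

For margin E ≤ 4.3:
n ≥ (z* · σ / E)²
n ≥ (2.326 · 18.5 / 4.3)²
n ≥ 100.14

Minimum n = 101 (rounding up)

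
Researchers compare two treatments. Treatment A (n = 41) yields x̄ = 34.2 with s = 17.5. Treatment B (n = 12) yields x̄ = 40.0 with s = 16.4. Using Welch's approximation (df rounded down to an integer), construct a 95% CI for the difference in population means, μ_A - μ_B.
(-17.29, 5.69)

Difference: x̄₁ - x̄₂ = -5.80
SE = √(s₁²/n₁ + s₂²/n₂) = √(17.5²/41 + 16.4²/12) = 5.4665
df = 18.97 → 18 (Welch–Satterthwaite, rounded down)
t* = 2.101

CI: -5.80 ± 2.101 · 5.4665 = -5.80 ± 11.49 = (-17.29, 5.69)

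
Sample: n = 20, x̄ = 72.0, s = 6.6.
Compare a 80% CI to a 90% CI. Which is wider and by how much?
90% CI is wider by 1.18

df = 19
80% CI: t* = 1.328, (70.04, 73.96), width = 2 · t* · s/√n = 3.92
90% CI: t* = 1.729, (69.45, 74.55), width = 2 · t* · s/√n = 5.10

The 90% CI is wider by 5.10 - 3.92 = 1.18.
Higher confidence requires a wider interval.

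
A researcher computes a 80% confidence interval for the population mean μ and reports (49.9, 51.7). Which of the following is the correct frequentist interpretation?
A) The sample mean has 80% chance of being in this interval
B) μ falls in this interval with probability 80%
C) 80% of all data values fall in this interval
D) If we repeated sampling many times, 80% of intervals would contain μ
D

A) Wrong — x̄ is observed and sits in the interval by construction.
B) Wrong — μ is fixed; the randomness lives in the interval, not in μ.
C) Wrong — a CI is about the parameter μ, not individual data values.
D) Correct — this is the frequentist long-run coverage interpretation.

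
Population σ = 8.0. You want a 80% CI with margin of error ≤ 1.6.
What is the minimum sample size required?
n ≥ 42

For margin E ≤ 1.6:
n ≥ (z* · σ / E)²
n ≥ (1.282 · 8.0 / 1.6)²
n ≥ 41.09

Minimum n = 42 (rounding up)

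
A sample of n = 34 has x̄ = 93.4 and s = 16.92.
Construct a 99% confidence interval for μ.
(85.47, 101.33)

t-interval (σ unknown):
df = n - 1 = 33
t* = 2.733 for 99% confidence

Margin of error = t* · s/√n = 2.733 · 16.92/√34 = 7.93

CI: (85.47, 101.33)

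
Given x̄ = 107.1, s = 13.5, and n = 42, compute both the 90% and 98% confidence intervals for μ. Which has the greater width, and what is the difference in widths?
98% CI is wider by 3.08

df = 41
90% CI: t* = 1.683, (103.59, 110.61), width = 2 · t* · s/√n = 7.01
98% CI: t* = 2.421, (102.06, 112.14), width = 2 · t* · s/√n = 10.09

The 98% CI is wider by 10.09 - 7.01 = 3.08.
Higher confidence requires a wider interval.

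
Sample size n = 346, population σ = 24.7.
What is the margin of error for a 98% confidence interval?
Margin of error = 3.09

Margin of error = z* · σ/√n
= 2.326 · 24.7/√346
= 2.326 · 24.7/18.6011
= 3.09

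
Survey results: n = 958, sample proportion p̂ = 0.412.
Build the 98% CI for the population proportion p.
(0.375, 0.449)

Proportion CI:
SE = √(p̂(1-p̂)/n) = √(0.412 · 0.588 / 958) = 0.01590

z* = 2.326
Margin = z* · SE = 2.326 · 0.01590 = 0.0370

CI: 0.412 ± 0.0370 = (0.375, 0.449)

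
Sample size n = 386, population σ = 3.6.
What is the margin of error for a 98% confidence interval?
Margin of error = 0.43

Margin of error = z* · σ/√n
= 2.326 · 3.6/√386
= 2.326 · 3.6/19.6469
= 0.43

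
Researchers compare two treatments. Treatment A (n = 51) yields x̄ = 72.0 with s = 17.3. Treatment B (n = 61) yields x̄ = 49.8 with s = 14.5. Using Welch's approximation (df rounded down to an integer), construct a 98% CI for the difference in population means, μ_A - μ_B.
(14.98, 29.42)

Difference: x̄₁ - x̄₂ = 22.20
SE = √(s₁²/n₁ + s₂²/n₂) = √(17.3²/51 + 14.5²/61) = 3.0521
df = 97.85 → 97 (Welch–Satterthwaite, rounded down)
t* = 2.365

CI: 22.20 ± 2.365 · 3.0521 = 22.20 ± 7.22 = (14.98, 29.42)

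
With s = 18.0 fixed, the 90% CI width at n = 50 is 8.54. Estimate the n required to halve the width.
n ≈ 200

CI width ∝ 1/√n
To reduce width by factor 2, need √n to grow by 2 → need 2² = 4 times as many samples.

Current: n = 50, width = 8.54
New: n = 200, width ≈ 4.21

Width reduced by factor of 8.54/4.21 = 2.03.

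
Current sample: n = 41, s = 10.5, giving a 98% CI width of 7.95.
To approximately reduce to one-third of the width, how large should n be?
n ≈ 369

CI width ∝ 1/√n
To reduce width by factor 3, need √n to grow by 3 → need 3² = 9 times as many samples.

Current: n = 41, width = 7.95
New: n = 369, width ≈ 2.55

Width reduced by factor of 7.95/2.55 = 3.12.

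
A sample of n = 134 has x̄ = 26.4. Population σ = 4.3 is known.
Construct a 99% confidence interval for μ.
(25.44, 27.36)

z-interval (σ known):
z* = 2.576 for 99% confidence

Margin of error = z* · σ/√n = 2.576 · 4.3/√134 = 0.96

CI: (26.4 - 0.96, 26.4 + 0.96) = (25.44, 27.36)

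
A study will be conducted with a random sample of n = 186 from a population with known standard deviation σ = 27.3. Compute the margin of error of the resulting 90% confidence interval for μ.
Margin of error = 3.29

Margin of error = z* · σ/√n
= 1.645 · 27.3/√186
= 1.645 · 27.3/13.6382
= 3.29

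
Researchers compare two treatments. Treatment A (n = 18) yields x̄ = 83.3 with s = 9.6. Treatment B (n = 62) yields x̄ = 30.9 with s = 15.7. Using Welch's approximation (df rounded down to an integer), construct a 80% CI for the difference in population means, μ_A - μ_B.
(48.48, 56.32)

Difference: x̄₁ - x̄₂ = 52.40
SE = √(s₁²/n₁ + s₂²/n₂) = √(9.6²/18 + 15.7²/62) = 3.0159
df = 45.93 → 45 (Welch–Satterthwaite, rounded down)
t* = 1.301

CI: 52.40 ± 1.301 · 3.0159 = 52.40 ± 3.92 = (48.48, 56.32)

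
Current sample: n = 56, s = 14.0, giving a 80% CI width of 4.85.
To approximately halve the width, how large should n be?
n ≈ 224

CI width ∝ 1/√n
To reduce width by factor 2, need √n to grow by 2 → need 2² = 4 times as many samples.

Current: n = 56, width = 4.85
New: n = 224, width ≈ 2.40

Width reduced by factor of 4.85/2.40 = 2.02.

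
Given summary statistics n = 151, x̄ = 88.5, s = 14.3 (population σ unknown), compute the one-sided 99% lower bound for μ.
μ ≥ 85.76

Lower bound (one-sided):
t* = 2.351 (one-sided for 99%)
Lower bound = x̄ - t* · s/√n = 88.5 - 2.351 · 14.3/√151 = 85.76

We are 99% confident that μ ≥ 85.76.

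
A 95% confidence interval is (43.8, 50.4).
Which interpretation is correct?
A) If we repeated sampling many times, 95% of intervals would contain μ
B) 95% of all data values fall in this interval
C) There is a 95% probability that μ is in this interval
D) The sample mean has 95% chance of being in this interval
A

A) Correct — this is the frequentist long-run coverage interpretation.
B) Wrong — a CI is about the parameter μ, not individual data values.
C) Wrong — μ is fixed; the randomness lives in the interval, not in μ.
D) Wrong — x̄ is observed and sits in the interval by construction.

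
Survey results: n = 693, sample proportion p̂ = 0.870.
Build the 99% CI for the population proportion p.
(0.837, 0.903)

Proportion CI:
SE = √(p̂(1-p̂)/n) = √(0.870 · 0.130 / 693) = 0.01278

z* = 2.576
Margin = z* · SE = 2.576 · 0.01278 = 0.0329

CI: 0.870 ± 0.0329 = (0.837, 0.903)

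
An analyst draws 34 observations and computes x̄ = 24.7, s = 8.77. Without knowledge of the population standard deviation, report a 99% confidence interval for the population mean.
(20.59, 28.81)

t-interval (σ unknown):
df = n - 1 = 33
t* = 2.733 for 99% confidence

Margin of error = t* · s/√n = 2.733 · 8.77/√34 = 4.11

CI: (20.59, 28.81)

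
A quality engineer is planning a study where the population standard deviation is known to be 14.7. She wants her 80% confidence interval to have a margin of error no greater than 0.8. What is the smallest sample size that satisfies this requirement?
n ≥ 555

For margin E ≤ 0.8:
n ≥ (z* · σ / E)²
n ≥ (1.282 · 14.7 / 0.8)²
n ≥ 554.92

Minimum n = 555 (rounding up)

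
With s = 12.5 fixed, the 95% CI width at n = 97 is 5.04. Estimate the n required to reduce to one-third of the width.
n ≈ 873

CI width ∝ 1/√n
To reduce width by factor 3, need √n to grow by 3 → need 3² = 9 times as many samples.

Current: n = 97, width = 5.04
New: n = 873, width ≈ 1.66

Width reduced by factor of 5.04/1.66 = 3.04.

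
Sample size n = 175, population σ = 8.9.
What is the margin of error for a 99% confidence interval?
Margin of error = 1.73

Margin of error = z* · σ/√n
= 2.576 · 8.9/√175
= 2.576 · 8.9/13.2288
= 1.73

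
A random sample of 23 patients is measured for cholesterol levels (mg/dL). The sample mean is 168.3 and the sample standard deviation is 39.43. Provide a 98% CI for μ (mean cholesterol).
(147.68, 188.92)

t-interval (σ unknown):
df = n - 1 = 22
t* = 2.508 for 98% confidence

Margin of error = t* · s/√n = 2.508 · 39.43/√23 = 20.62

CI: (147.68, 188.92)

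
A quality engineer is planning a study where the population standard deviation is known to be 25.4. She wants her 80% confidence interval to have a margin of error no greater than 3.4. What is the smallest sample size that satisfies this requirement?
n ≥ 92

For margin E ≤ 3.4:
n ≥ (z* · σ / E)²
n ≥ (1.282 · 25.4 / 3.4)²
n ≥ 91.72

Minimum n = 92 (rounding up)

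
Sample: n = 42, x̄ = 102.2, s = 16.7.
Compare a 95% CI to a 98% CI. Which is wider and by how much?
98% CI is wider by 2.07

df = 41
95% CI: t* = 2.020, (96.99, 107.41), width = 2 · t* · s/√n = 10.41
98% CI: t* = 2.421, (95.96, 108.44), width = 2 · t* · s/√n = 12.48

The 98% CI is wider by 12.48 - 10.41 = 2.07.
Higher confidence requires a wider interval.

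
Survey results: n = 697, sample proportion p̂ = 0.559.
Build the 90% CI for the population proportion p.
(0.528, 0.590)

Proportion CI:
SE = √(p̂(1-p̂)/n) = √(0.559 · 0.441 / 697) = 0.01881

z* = 1.645
Margin = z* · SE = 1.645 · 0.01881 = 0.0309

CI: 0.559 ± 0.0309 = (0.528, 0.590)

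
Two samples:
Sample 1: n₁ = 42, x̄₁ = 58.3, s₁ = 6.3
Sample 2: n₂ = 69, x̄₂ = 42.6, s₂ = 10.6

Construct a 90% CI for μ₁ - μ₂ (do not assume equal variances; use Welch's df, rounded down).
(13.04, 18.36)

Difference: x̄₁ - x̄₂ = 15.70
SE = √(s₁²/n₁ + s₂²/n₂) = √(6.3²/42 + 10.6²/69) = 1.6042
df = 108.96 → 108 (Welch–Satterthwaite, rounded down)
t* = 1.659

CI: 15.70 ± 1.659 · 1.6042 = 15.70 ± 2.66 = (13.04, 18.36)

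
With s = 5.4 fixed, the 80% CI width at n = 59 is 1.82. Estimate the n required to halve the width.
n ≈ 236

CI width ∝ 1/√n
To reduce width by factor 2, need √n to grow by 2 → need 2² = 4 times as many samples.

Current: n = 59, width = 1.82
New: n = 236, width ≈ 0.90

Width reduced by factor of 1.82/0.90 = 2.02.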